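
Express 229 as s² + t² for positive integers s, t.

We need to find integers s, t > 0 such that s² + t² = 229.
Trying s = 2: t² = 229 - 2² = 229 - 4 = 225
t = 15
Check: 2² + 15² = 4 + 225 = 229 ✓

229 = 2² + 15²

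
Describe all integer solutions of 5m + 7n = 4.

Step 1: Compute gcd(5, 7) = 1.
Since 1 divides 4, solutions exist.

Step 2: Find a particular solution using extended Euclidean algorithm.
We get m₀ = 12, n₀ = -8.
Check: 5*12 + 7*-8 = 4 = 4 ✓

Step 3: Write the general solution.
m = 12 + (7/1)t = 12 + 7t
n = -8 - (5/1)t = -8 - 5t
for any integer t.

m = 12 + 7t, n = -8 - 5t for integer t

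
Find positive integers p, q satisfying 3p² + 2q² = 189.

Try small values of p and check whether (189 - 3p²)/2 is a perfect square.
p = 3: 3·3² = 27, so 2q² = 189 - 27 = 162, giving q² = 81, q = 9.
Check: 3·3² + 2·9² = 27 + 162 = 189 ✓

p = 3, q = 9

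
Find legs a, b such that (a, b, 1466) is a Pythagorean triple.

We need a² + b² = 1466² = 2149156.
Trying: 1450² + 216² = 2102500 + 46656 = 2149156 ✓

(1450, 216, 1466)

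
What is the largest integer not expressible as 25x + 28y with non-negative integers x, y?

For two coprime denominations a and b, the Frobenius number (largest value not representable as a non-negative combination) is ab - a - b.
Here gcd(25, 28) = 1, so they are coprime.
F(25, 28) = 25·28 - 25 - 28 = 700 - 53 = 647

647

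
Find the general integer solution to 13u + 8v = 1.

Step 1: Compute gcd(13, 8) = 1.
Since 1 divides 1, solutions exist.

Step 2: Find a particular solution using extended Euclidean algorithm.
We get u₀ = -3, v₀ = 5.
Check: 13*-3 + 8*5 = 1 = 1 ✓

Step 3: Write the general solution.
u = -3 + (8/1)t = -3 + 8t
v = 5 - (13/1)t = 5 - 13t
for any integer t.

u = -3 + 8t, v = 5 - 13t for integer t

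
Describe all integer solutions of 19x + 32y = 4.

Step 1: Compute gcd(19, 32) = 1.
Since 1 divides 4, solutions exist.

Step 2: Find a particular solution using extended Euclidean algorithm.
We get x₀ = -20, y₀ = 12.
Check: 19*-20 + 32*12 = 4 = 4 ✓

Step 3: Write the general solution.
x = -20 + (32/1)t = -20 + 32t
y = 12 - (19/1)t = 12 - 19t
for any integer t.

x = -20 + 32t, y = 12 - 19t for integer t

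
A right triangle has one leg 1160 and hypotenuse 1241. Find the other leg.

a² = c² - b² = 1540081 - 1345600 = 194481
a = 441

441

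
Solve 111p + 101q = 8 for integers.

Step 1: Check solvability.
gcd(111, 101) = 1
Since 1 divides 8, solutions exist.

Step 2: Apply extended Euclidean algorithm to find gcd.
We find integers such that 111*x0 + 101*y0 = 1

Step 3: Scale the particular solution.
Multiply by 8/1 = 8:
p = -80, q = 88

Step 4: Verify.
111*(-80) + 101*(88) = 8 = 8 ✓

p = -80, q = 88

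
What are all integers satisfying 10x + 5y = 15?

Step 1: Compute gcd(10, 5) = 5.
Since 5 divides 15, solutions exist.

Step 2: Find a particular solution using extended Euclidean algorithm.
We get x₀ = 0, y₀ = 3.
Check: 10*0 + 5*3 = 15 = 15 ✓

Step 3: Write the general solution.
x = 0 + (5/5)t = 0 + 1t
y = 3 - (10/5)t = 3 - 2t
for any integer t.

x = 0 + 1t, y = 3 - 2t for integer t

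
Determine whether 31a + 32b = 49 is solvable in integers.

Step 1: Compute gcd(31, 32).
gcd(31, 32) = 1

Step 2: Check divisibility.
Does 1 divide 49? 49 = 1 x 49, so yes.

By the theorem on linear Diophantine equations, 31a + 32b = 49 has integer solutions if and only if gcd(31, 32) divides 49. Since 1 | 49, solutions exist.

Yes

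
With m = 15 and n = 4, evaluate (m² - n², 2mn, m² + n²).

a = m² - n² = 225 - 16 = 209
b = 2mn = 2·15·4 = 120
c = m² + n² = 225 + 16 = 241
Verify: 209² + 120² = 43681 + 14400 = 58081 = 241² ✓

(209, 120, 241)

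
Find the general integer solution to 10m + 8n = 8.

Step 1: Compute gcd(10, 8) = 2.
Since 2 divides 8, solutions exist.

Step 2: Find a particular solution using extended Euclidean algorithm.
We get m₀ = 4, n₀ = -4.
Check: 10*4 + 8*-4 = 8 = 8 ✓

Step 3: Write the general solution.
m = 4 + (8/2)t = 4 + 4t
n = -4 - (10/2)t = -4 - 5t
for any integer t.

m = 4 + 4t, n = -4 - 5t for integer t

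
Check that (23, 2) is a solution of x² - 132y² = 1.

Compute x² = 23² = 529
Compute 132y² = 132·2² = 132·4 = 528
x² - 132y² = 529 - 528 = 1
Since this equals 1, (23, 2) is a solution.

Yes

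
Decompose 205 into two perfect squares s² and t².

We need to find integers s, t > 0 such that s² + t² = 205.
Trying s = 3: t² = 205 - 3² = 205 - 9 = 196
t = 14
Check: 3² + 14² = 9 + 196 = 205 ✓

205 = 3² + 14²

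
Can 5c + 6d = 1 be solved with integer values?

Step 1: Compute gcd(5, 6).
gcd(5, 6) = 1

Step 2: Check divisibility.
Does 1 divide 1? 1 = 1 x 1, so yes.

By the theorem on linear Diophantine equations, 5c + 6d = 1 has integer solutions if and only if gcd(5, 6) divides 1. Since 1 | 1, solutions exist.

Yes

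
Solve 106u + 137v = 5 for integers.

Step 1: Check solvability.
gcd(106, 137) = 1
Since 1 divides 5, solutions exist.

Step 2: Apply extended Euclidean algorithm to find gcd.
We find integers such that 106*x0 + 137*y0 = 1

Step 3: Scale the particular solution.
Multiply by 5/1 = 5:
u = 265, v = -205

Step 4: Verify.
106*(265) + 137*(-205) = 5 = 5 ✓

u = 265, v = -205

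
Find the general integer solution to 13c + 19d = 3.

Step 1: Compute gcd(13, 19) = 1.
Since 1 divides 3, solutions exist.

Step 2: Find a particular solution using extended Euclidean algorithm.
We get c₀ = 9, d₀ = -6.
Check: 13*9 + 19*-6 = 3 = 3 ✓

Step 3: Write the general solution.
c = 9 + (19/1)t = 9 + 19t
d = -6 - (13/1)t = -6 - 13t
for any integer t.

c = 9 + 19t, d = -6 - 13t for integer t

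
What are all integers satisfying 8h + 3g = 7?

Step 1: Compute gcd(8, 3) = 1.
Since 1 divides 7, solutions exist.

Step 2: Find a particular solution using extended Euclidean algorithm.
We get h₀ = -7, g₀ = 21.
Check: 8*-7 + 3*21 = 7 = 7 ✓

Step 3: Write the general solution.
h = -7 + (3/1)t = -7 + 3t
g = 21 - (8/1)t = 21 - 8t
for any integer t.

h = -7 + 3t, g = 21 - 8t for integer t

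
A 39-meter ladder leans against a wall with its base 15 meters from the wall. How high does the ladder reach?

The ladder, wall, and ground form a right triangle with hypotenuse 39 and one leg 15.
By the Pythagorean theorem: h² = 39² - 15² = 1521 - 225 = 1296
h = √1296 = 36 meters

36 meters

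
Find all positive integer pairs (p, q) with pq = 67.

The positive divisors of 67 are: 1, 67.
Each divisor d gives the pair (d, 67/d):
(1, 67), (67, 1)

(1, 67), (67, 1)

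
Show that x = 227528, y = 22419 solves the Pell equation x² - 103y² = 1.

Compute x² = 227528² = 51768990784
Compute 103y² = 103·22419² = 103·502611561 = 51768990783
x² - 103y² = 51768990784 - 51768990783 = 1
Since this equals 1, (227528, 22419) is a solution.

Yes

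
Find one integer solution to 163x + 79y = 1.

Step 1: Check solvability.
gcd(163, 79) = 1
Since 1 divides 1, solutions exist.

Step 2: Apply extended Euclidean algorithm to find gcd.
We find integers such that 163*x0 + 79*y0 = 1

Step 3: Scale the particular solution.
Multiply by 1/1 = 1:
x = 16, y = -33

Step 4: Verify.
163*(16) + 79*(-33) = 1 = 1 ✓

x = 16, y = -33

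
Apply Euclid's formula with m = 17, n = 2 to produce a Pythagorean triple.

a = m² - n² = 17² - 2² = 289 - 4 = 285
b = 2mn = 2·17·2 = 68
c = m² + n² = 289 + 4 = 293
Verify: 285² + 68² = 81225 + 4624 = 85849 = 293² ✓

(285, 68, 293)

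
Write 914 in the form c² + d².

We need to find integers c, d > 0 such that c² + d² = 914.
Trying c = 17: d² = 914 - 17² = 914 - 289 = 625
d = 25
Check: 17² + 25² = 289 + 625 = 914 ✓

914 = 17² + 25²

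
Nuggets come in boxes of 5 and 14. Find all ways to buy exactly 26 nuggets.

We need non-negative integers (x, y) with 5x + 14y = 26.
For each x in 0..5, check if 26 - 5x is a non-negative multiple of 14.
No x yields an integer y ≥ 0.

No solution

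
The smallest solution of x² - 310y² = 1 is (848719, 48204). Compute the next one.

Solutions to x² - Dy² = 1 are generated by powers of (x₀ + y₀√D).
The next solution satisfies x₁ + y₁√310 = (x₀ + y₀√310)², giving:
x₁ = x₀² + 310y₀² = 848719² + 310·48204² = 720323940961 + 720323940960 = 1440647881921
y₁ = 2x₀y₀ = 2·848719·48204 = 81823301352

Verify: 1440647881921² - 310·81823301352² = 2075466319683463558650241 - 2075466319683463558650240 = 1 ✓

x = 1440647881921, y = 81823301352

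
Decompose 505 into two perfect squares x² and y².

We need to find integers x, y > 0 such that x² + y² = 505.
Trying x = 8: y² = 505 - 8² = 505 - 64 = 441
y = 21
Check: 8² + 21² = 64 + 441 = 505 ✓

505 = 8² + 21²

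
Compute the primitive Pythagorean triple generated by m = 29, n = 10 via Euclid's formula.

a = m² - n² = 29² - 10² = 841 - 100 = 741
b = 2mn = 2·29·10 = 580
c = m² + n² = 841 + 100 = 941
Verify: 741² + 580² = 549081 + 336400 = 885481 = 941² ✓

(741, 580, 941)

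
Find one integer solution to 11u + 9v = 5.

Step 1: Check solvability.
gcd(11, 9) = 1
Since 1 divides 5, solutions exist.

Step 2: Apply extended Euclidean algorithm to find gcd.
We find integers such that 11*x0 + 9*y0 = 1

Step 3: Scale the particular solution.
Multiply by 5/1 = 5:
u = -20, v = 25

Step 4: Verify.
11*(-20) + 9*(25) = 5 = 5 ✓

u = -20, v = 25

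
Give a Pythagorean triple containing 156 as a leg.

We need the other leg and hypotenuse such that 156² + x² = c².
Take x = 133, c = 205: 156² + 133² = 24336 + 17689 = 42025 = 205² ✓
Triple: (133, 156, 205)

(133, 156, 205)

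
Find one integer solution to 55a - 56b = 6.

Step 1: Check solvability.
gcd(55, 56) = 1
Since 1 divides 6, solutions exist.

Step 2: Apply extended Euclidean algorithm to find gcd.
We find integers such that 55*x0 + 56*y0 = 1

Step 3: Scale the particular solution.
Multiply by 6/1 = 6:
a = -6, b = -6

Step 4: Verify.
55*(-6) - 56*(-6) = 6 = 6 ✓

a = -6, b = -6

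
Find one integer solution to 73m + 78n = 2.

Step 1: Check solvability.
gcd(73, 78) = 1
Since 1 divides 2, solutions exist.

Step 2: Apply extended Euclidean algorithm to find gcd.
We find integers such that 73*x0 + 78*y0 = 1

Step 3: Scale the particular solution.
Multiply by 2/1 = 2:
m = 62, n = -58

Step 4: Verify.
73*(62) + 78*(-58) = 2 = 2 ✓

m = 62, n = -58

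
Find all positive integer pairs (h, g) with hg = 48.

The positive divisors of 48 are: 1, 2, 3, 4, 6, 8, 12, 16, 24, 48.
Each divisor d gives the pair (d, 48/d):
(1, 48), (2, 24), (3, 16), (4, 12), (6, 8), (8, 6), (12, 4), (16, 3), (24, 2), (48, 1)

(1, 48), (2, 24), (3, 16), (4, 12), (6, 8), (8, 6), (12, 4), (16, 3), (24, 2), (48, 1)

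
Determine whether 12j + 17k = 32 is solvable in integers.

Step 1: Compute gcd(12, 17).
gcd(12, 17) = 1

Step 2: Check divisibility.
Does 1 divide 32? 32 = 1 x 32, so yes.

By the theorem on linear Diophantine equations, 12j + 17k = 32 has integer solutions if and only if gcd(12, 17) divides 32. Since 1 | 32, solutions exist.

Yes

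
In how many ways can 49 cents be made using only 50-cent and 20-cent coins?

We need non-negative integers (x, y) with 50x + 20y = 49.
For each x from 0 to 0, check if (49 - 50x) is a non-negative multiple of 20.
Solutions (x, y): none
Count: 0

0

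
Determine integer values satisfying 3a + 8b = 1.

Step 1: Check solvability.
gcd(3, 8) = 1
Since 1 divides 1, solutions exist.

Step 2: Apply extended Euclidean algorithm to find gcd.
We find integers such that 3*x0 + 8*y0 = 1

Step 3: Scale the particular solution.
Multiply by 1/1 = 1:
a = 3, b = -1

Step 4: Verify.
3*(3) + 8*(-1) = 1 = 1 ✓

a = 3, b = -1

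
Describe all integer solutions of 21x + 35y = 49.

Step 1: Compute gcd(21, 35) = 7.
Since 7 divides 49, solutions exist.

Step 2: Find a particular solution using extended Euclidean algorithm.
We get x₀ = 14, y₀ = -7.
Check: 21*14 + 35*-7 = 49 = 49 ✓

Step 3: Write the general solution.
x = 14 + (35/7)t = 14 + 5t
y = -7 - (21/7)t = -7 - 3t
for any integer t.

x = 14 + 5t, y = -7 - 3t for integer t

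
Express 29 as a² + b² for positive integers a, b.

We need to find integers a, b > 0 such that a² + b² = 29.
Trying a = 2: b² = 29 - 2² = 29 - 4 = 25
b = 5
Check: 2² + 5² = 4 + 25 = 29 ✓

29 = 2² + 5²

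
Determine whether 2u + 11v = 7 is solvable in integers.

Step 1: Compute gcd(2, 11).
gcd(2, 11) = 1

Step 2: Check divisibility.
Does 1 divide 7? 7 = 1 x 7, so yes.

By the theorem on linear Diophantine equations, 2u + 11v = 7 has integer solutions if and only if gcd(2, 11) divides 7. Since 1 | 7, solutions exist.

Yes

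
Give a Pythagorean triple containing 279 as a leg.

We need the other leg and hypotenuse such that 279² + x² = c².
Take x = 440, c = 521: 279² + 440² = 77841 + 193600 = 271441 = 521² ✓
Triple: (279, 440, 521)

(279, 440, 521)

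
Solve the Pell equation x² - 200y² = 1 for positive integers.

We seek the smallest positive integers (x, y) with x² - 200y² = 1, i.e., x² = 200y² + 1.
Try successive y values:
y = 1: x² = 200·1² + 1 = 201, not a perfect square
y = 2: x² = 200·2² + 1 = 801, not a perfect square
y = 3: x² = 200·3² + 1 = 1801, not a perfect square
... continuing the search (or via continued fractions) ...
y = 7: x² = 200·7² + 1 = 9801, x = 99 ✓

Verify: 99² - 200·7² = 9801 - 9800 = 1 ✓

x = 99, y = 7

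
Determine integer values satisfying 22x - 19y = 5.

Step 1: Check solvability.
gcd(22, 19) = 1
Since 1 divides 5, solutions exist.

Step 2: Apply extended Euclidean algorithm to find gcd.
We find integers such that 22*x0 + 19*y0 = 1

Step 3: Scale the particular solution.
Multiply by 5/1 = 5:
x = -30, y = -35

Step 4: Verify.
22*(-30) - 19*(-35) = 5 = 5 ✓

x = -30, y = -35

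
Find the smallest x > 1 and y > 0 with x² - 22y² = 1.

We seek the smallest positive integers (x, y) with x² - 22y² = 1, i.e., x² = 22y² + 1.
Try successive y values:
y = 1: x² = 22·1² + 1 = 23, not a perfect square
y = 2: x² = 22·2² + 1 = 89, not a perfect square
y = 3: x² = 22·3² + 1 = 199, not a perfect square
... continuing the search (or via continued fractions) ...
y = 42: x² = 22·42² + 1 = 38809, x = 197 ✓

Verify: 197² - 22·42² = 38809 - 38808 = 1 ✓

x = 197, y = 42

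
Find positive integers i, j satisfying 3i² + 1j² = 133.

Try small values of i and check whether (133 - 3i²)/1 is a perfect square.
i = 6: 3·6² = 108, so 1j² = 133 - 108 = 25, giving j² = 25, j = 5.
Check: 3·6² + 1·5² = 108 + 25 = 133 ✓

i = 6, j = 5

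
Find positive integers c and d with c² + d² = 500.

We need to find integers c, d > 0 such that c² + d² = 500.
Trying c = 4: d² = 500 - 4² = 500 - 16 = 484
d = 22
Check: 4² + 22² = 16 + 484 = 500 ✓

500 = 4² + 22²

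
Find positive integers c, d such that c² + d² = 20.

Search for c with 20 - c² a perfect square.
c = 2: 20 - 2² = 20 - 4 = 16 = 4² ✓
So c = 2, d = 4.

c = 2, d = 4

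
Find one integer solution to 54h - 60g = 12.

Step 1: Check solvability.
gcd(54, 60) = 6
Since 6 divides 12, solutions exist.

Step 2: Apply extended Euclidean algorithm to find gcd.
We find integers such that 54*x0 + 60*y0 = 6

Step 3: Scale the particular solution.
Multiply by 12/6 = 2:
h = -2, g = -2

Step 4: Verify.
54*(-2) - 60*(-2) = 12 = 12 ✓

h = -2, g = -2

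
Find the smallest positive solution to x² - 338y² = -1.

We need x² = 338y² - 1. Try successive y:
y = 1: x² = 338·1² - 1 = 337, not a perfect square
y = 2: x² = 338·2² - 1 = 1351, not a perfect square
y = 3: x² = 338·3² - 1 = 3041, not a perfect square
...
y = 13: x² = 338·13² - 1 = 57121 = 239² ✓
Check: 239² - 338·13² = 57121 - 57122 = -1 ✓

x = 239, y = 13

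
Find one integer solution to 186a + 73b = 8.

Step 1: Check solvability.
gcd(186, 73) = 1
Since 1 divides 8, solutions exist.

Step 2: Apply extended Euclidean algorithm to find gcd.
We find integers such that 186*x0 + 73*y0 = 1

Step 3: Scale the particular solution.
Multiply by 8/1 = 8:
a = -248, b = 632

Step 4: Verify.
186*(-248) + 73*(632) = 8 = 8 ✓

a = -248, b = 632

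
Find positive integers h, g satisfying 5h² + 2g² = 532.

Try small values of h and check whether (532 - 5h²)/2 is a perfect square.
h = 10: 5·10² = 500, so 2g² = 532 - 500 = 32, giving g² = 16, g = 4.
Check: 5·10² + 2·4² = 500 + 32 = 532 ✓

h = 10, g = 4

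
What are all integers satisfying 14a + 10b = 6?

Step 1: Compute gcd(14, 10) = 2.
Since 2 divides 6, solutions exist.

Step 2: Find a particular solution using extended Euclidean algorithm.
We get a₀ = -6, b₀ = 9.
Check: 14*-6 + 10*9 = 6 = 6 ✓

Step 3: Write the general solution.
a = -6 + (10/2)t = -6 + 5t
b = 9 - (14/2)t = 9 - 7t
for any integer t.

a = -6 + 5t, b = 9 - 7t for integer t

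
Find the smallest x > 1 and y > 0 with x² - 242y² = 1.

We seek the smallest positive integers (x, y) with x² - 242y² = 1, i.e., x² = 242y² + 1.
Try successive y values:
y = 1: x² = 242·1² + 1 = 243, not a perfect square
y = 2: x² = 242·2² + 1 = 969, not a perfect square
y = 3: x² = 242·3² + 1 = 2179, not a perfect square
... continuing the search (or via continued fractions) ...
y = 1260: x² = 242·1260² + 1 = 384199201, x = 19601 ✓

Verify: 19601² - 242·1260² = 384199201 - 384199200 = 1 ✓

x = 19601, y = 1260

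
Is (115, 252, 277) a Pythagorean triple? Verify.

Compute a² + b² = 115² + 252² = 13225 + 63504 = 76729
Compute c² = 277² = 76729
Since 76729 = 76729, confirmed.

Yes, it is a Pythagorean triple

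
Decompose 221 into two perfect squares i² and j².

We need to find integers i, j > 0 such that i² + j² = 221.
Trying i = 5: j² = 221 - 5² = 221 - 25 = 196
j = 14
Check: 5² + 14² = 25 + 196 = 221 ✓

221 = 5² + 14²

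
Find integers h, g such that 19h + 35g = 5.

Step 1: Check solvability.
gcd(19, 35) = 1
Since 1 divides 5, solutions exist.

Step 2: Apply extended Euclidean algorithm to find gcd.
We find integers such that 19*x0 + 35*y0 = 1

Step 3: Scale the particular solution.
Multiply by 5/1 = 5:
h = -55, g = 30

Step 4: Verify.
19*(-55) + 35*(30) = 5 = 5 ✓

h = -55, g = 30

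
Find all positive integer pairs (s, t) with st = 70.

The positive divisors of 70 are: 1, 2, 5, 7, 10, 14, 35, 70.
Each divisor d gives the pair (d, 70/d):
(1, 70), (2, 35), (5, 14), (7, 10), (10, 7), (14, 5), (35, 2), (70, 1)

(1, 70), (2, 35), (5, 14), (7, 10), (10, 7), (14, 5), (35, 2), (70, 1)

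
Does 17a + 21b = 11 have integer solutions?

Step 1: Compute gcd(17, 21).
gcd(17, 21) = 1

Step 2: Check divisibility.
Does 1 divide 11? 11 = 1 x 11, so yes.

By the theorem on linear Diophantine equations, 17a + 21b = 11 has integer solutions if and only if gcd(17, 21) divides 11. Since 1 | 11, solutions exist.

Yes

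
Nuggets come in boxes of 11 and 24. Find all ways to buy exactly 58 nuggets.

We need non-negative integers (x, y) with 11x + 24y = 58.
For each x in 0..5, check if 58 - 11x is a non-negative multiple of 24.
No x yields an integer y ≥ 0.

No solution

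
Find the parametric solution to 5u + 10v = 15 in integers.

Step 1: Compute gcd(5, 10) = 5.
Since 5 divides 15, solutions exist.

Step 2: Find a particular solution using extended Euclidean algorithm.
We get u₀ = 3, v₀ = 0.
Check: 5*3 + 10*0 = 15 = 15 ✓

Step 3: Write the general solution.
u = 3 + (10/5)t = 3 + 2t
v = 0 - (5/5)t = 0 - 1t
for any integer t.

u = 3 + 2t, v = 0 - 1t for integer t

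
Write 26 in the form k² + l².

We need to find integers k, l > 0 such that k² + l² = 26.
Trying k = 1: l² = 26 - 1² = 26 - 1 = 25
l = 5
Check: 1² + 5² = 1 + 25 = 26 ✓

26 = 1² + 5²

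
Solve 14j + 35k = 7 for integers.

Step 1: Check solvability.
gcd(14, 35) = 7
Since 7 divides 7, solutions exist.

Step 2: Apply extended Euclidean algorithm to find gcd.
We find integers such that 14*x0 + 35*y0 = 7

Step 3: Scale the particular solution.
Multiply by 7/7 = 1:
j = -2, k = 1

Step 4: Verify.
14*(-2) + 35*(1) = 7 = 7 ✓

j = -2, k = 1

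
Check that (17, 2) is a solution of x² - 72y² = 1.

Compute x² = 17² = 289
Compute 72y² = 72·2² = 72·4 = 288
x² - 72y² = 289 - 288 = 1
Since this equals 1, (17, 2) is a solution.

Yes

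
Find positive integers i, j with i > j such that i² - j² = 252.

Factor: i² - j² = (i+j)(i-j) = 252.
We need two factors of 252 with the same parity.
Use i+j = 126 and i-j = 2 (product 126·2 = 252).
Adding: 2i = 128, so i = 64.
Subtracting: 2j = 124, so j = 62.
Check: 64² - 62² = 4096 - 3844 = 252 ✓

i = 64, j = 62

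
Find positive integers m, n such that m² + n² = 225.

Search for m with 225 - m² a perfect square.
m = 9: 225 - 9² = 225 - 81 = 144 = 12² ✓
So m = 9, n = 12.

m = 9, n = 12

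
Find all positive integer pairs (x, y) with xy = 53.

The positive divisors of 53 are: 1, 53.
Each divisor d gives the pair (d, 53/d):
(1, 53), (53, 1)

(1, 53), (53, 1)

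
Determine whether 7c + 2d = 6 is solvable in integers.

Step 1: Compute gcd(7, 2).
gcd(7, 2) = 1

Step 2: Check divisibility.
Does 1 divide 6? 6 = 1 x 6, so yes.

By the theorem on linear Diophantine equations, 7c + 2d = 6 has integer solutions if and only if gcd(7, 2) divides 6. Since 1 | 6, solutions exist.

Yes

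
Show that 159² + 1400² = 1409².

Compute a² + b² = 159² + 1400² = 25281 + 1960000 = 1985281
Compute c² = 1409² = 1985281
Since 1985281 = 1985281, confirmed.

Yes, it is a Pythagorean triple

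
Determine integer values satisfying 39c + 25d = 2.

Step 1: Check solvability.
gcd(39, 25) = 1
Since 1 divides 2, solutions exist.

Step 2: Apply extended Euclidean algorithm to find gcd.
We find integers such that 39*x0 + 25*y0 = 1

Step 3: Scale the particular solution.
Multiply by 2/1 = 2:
c = 18, d = -28

Step 4: Verify.
39*(18) + 25*(-28) = 2 = 2 ✓

c = 18, d = -28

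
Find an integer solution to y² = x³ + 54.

Try small integer x values and check whether x³ + 54 is a perfect square.
x = 3: x³ + 54 = 3³ + 54 = 27 + 54 = 81
Is 81 a perfect square? 9² = 81 ✓
So (x, y) = (3, 9) is a solution.

x = 3, y = 9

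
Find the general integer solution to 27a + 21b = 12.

Step 1: Compute gcd(27, 21) = 3.
Since 3 divides 12, solutions exist.

Step 2: Find a particular solution using extended Euclidean algorithm.
We get a₀ = -12, b₀ = 16.
Check: 27*-12 + 21*16 = 12 = 12 ✓

Step 3: Write the general solution.
a = -12 + (21/3)t = -12 + 7t
b = 16 - (27/3)t = 16 - 9t
for any integer t.

a = -12 + 7t, b = 16 - 9t for integer t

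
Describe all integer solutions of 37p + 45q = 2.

Step 1: Compute gcd(37, 45) = 1.
Since 1 divides 2, solutions exist.

Step 2: Find a particular solution using extended Euclidean algorithm.
We get p₀ = -34, q₀ = 28.
Check: 37*-34 + 45*28 = 2 = 2 ✓

Step 3: Write the general solution.
p = -34 + (45/1)t = -34 + 45t
q = 28 - (37/1)t = 28 - 37t
for any integer t.

p = -34 + 45t, q = 28 - 37t for integer t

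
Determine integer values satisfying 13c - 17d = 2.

Step 1: Check solvability.
gcd(13, 17) = 1
Since 1 divides 2, solutions exist.

Step 2: Apply extended Euclidean algorithm to find gcd.
We find integers such that 13*x0 + 17*y0 = 1

Step 3: Scale the particular solution.
Multiply by 2/1 = 2:
c = 8, d = 6

Step 4: Verify.
13*(8) - 17*(6) = 2 = 2 ✓

c = 8, d = 6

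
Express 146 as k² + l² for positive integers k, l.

We need to find integers k, l > 0 such that k² + l² = 146.
Trying k = 5: l² = 146 - 5² = 146 - 25 = 121
l = 11
Check: 5² + 11² = 25 + 121 = 146 ✓

146 = 5² + 11²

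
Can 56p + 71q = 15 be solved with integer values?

Step 1: Compute gcd(56, 71).
gcd(56, 71) = 1

Step 2: Check divisibility.
Does 1 divide 15? 15 = 1 x 15, so yes.

By the theorem on linear Diophantine equations, 56p + 71q = 15 has integer solutions if and only if gcd(56, 71) divides 15. Since 1 | 15, solutions exist.

Yes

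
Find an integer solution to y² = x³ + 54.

Try small integer x values and check whether x³ + 54 is a perfect square.
x = 3: x³ + 54 = 3³ + 54 = 27 + 54 = 81
Is 81 a perfect square? 9² = 81 ✓
So (x, y) = (3, -9) is a solution.

x = 3, y = -9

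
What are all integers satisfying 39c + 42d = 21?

Step 1: Compute gcd(39, 42) = 3.
Since 3 divides 21, solutions exist.

Step 2: Find a particular solution using extended Euclidean algorithm.
We get c₀ = -7, d₀ = 7.
Check: 39*-7 + 42*7 = 21 = 21 ✓

Step 3: Write the general solution.
c = -7 + (42/3)t = -7 + 14t
d = 7 - (39/3)t = 7 - 13t
for any integer t.

c = -7 + 14t, d = 7 - 13t for integer t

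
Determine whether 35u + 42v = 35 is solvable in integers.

Step 1: Compute gcd(35, 42).
gcd(35, 42) = 7

Step 2: Check divisibility.
Does 7 divide 35? 35 = 7 x 5, so yes.

By the theorem on linear Diophantine equations, 35u + 42v = 35 has integer solutions if and only if gcd(35, 42) divides 35. Since 7 | 35, solutions exist.

Yes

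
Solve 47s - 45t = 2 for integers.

Step 1: Check solvability.
gcd(47, 45) = 1
Since 1 divides 2, solutions exist.

Step 2: Apply extended Euclidean algorithm to find gcd.
We find integers such that 47*x0 + 45*y0 = 1

Step 3: Scale the particular solution.
Multiply by 2/1 = 2:
s = -44, t = -46

Step 4: Verify.
47*(-44) - 45*(-46) = 2 = 2 ✓

s = -44, t = -46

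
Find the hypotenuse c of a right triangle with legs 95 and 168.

c² = a² + b² = 95² + 168² = 9025 + 28224 = 37249
c = 193

193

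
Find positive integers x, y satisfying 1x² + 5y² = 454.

Try small values of x and check whether (454 - 1x²)/5 is a perfect square.
x = 7: 1·7² = 49, so 5y² = 454 - 49 = 405, giving y² = 81, y = 9.
Check: 1·7² + 5·9² = 49 + 405 = 454 ✓

x = 7, y = 9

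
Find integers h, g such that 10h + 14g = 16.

Step 1: Check solvability.
gcd(10, 14) = 2
Since 2 divides 16, solutions exist.

Step 2: Apply extended Euclidean algorithm to find gcd.
We find integers such that 10*x0 + 14*y0 = 2

Step 3: Scale the particular solution.
Multiply by 16/2 = 8:
h = 24, g = -16

Step 4: Verify.
10*(24) + 14*(-16) = 16 = 16 ✓

h = 24, g = -16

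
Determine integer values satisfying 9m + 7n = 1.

Step 1: Check solvability.
gcd(9, 7) = 1
Since 1 divides 1, solutions exist.

Step 2: Apply extended Euclidean algorithm to find gcd.
We find integers such that 9*x0 + 7*y0 = 1

Step 3: Scale the particular solution.
Multiply by 1/1 = 1:
m = -3, n = 4

Step 4: Verify.
9*(-3) + 7*(4) = 1 = 1 ✓

m = -3, n = 4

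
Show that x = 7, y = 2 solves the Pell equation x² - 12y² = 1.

Compute x² = 7² = 49
Compute 12y² = 12·2² = 12·4 = 48
x² - 12y² = 49 - 48 = 1
Since this equals 1, (7, 2) is a solution.

Yes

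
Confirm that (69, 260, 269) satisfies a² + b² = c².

Compute a² + b² = 69² + 260² = 4761 + 67600 = 72361
Compute c² = 269² = 72361
Since 72361 = 72361, confirmed.

Yes, it is a Pythagorean triple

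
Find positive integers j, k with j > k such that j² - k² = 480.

Factor: j² - k² = (j+k)(j-k) = 480.
We need two factors of 480 with the same parity.
Use j+k = 240 and j-k = 2 (product 240·2 = 480).
Adding: 2j = 242, so j = 121.
Subtracting: 2k = 238, so k = 119.
Check: 121² - 119² = 14641 - 14161 = 480 ✓

j = 121, k = 119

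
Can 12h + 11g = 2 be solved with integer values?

Step 1: Compute gcd(12, 11).
gcd(12, 11) = 1

Step 2: Check divisibility.
Does 1 divide 2? 2 = 1 x 2, so yes.

By the theorem on linear Diophantine equations, 12h + 11g = 2 has integer solutions if and only if gcd(12, 11) divides 2. Since 1 | 2, solutions exist.

Yes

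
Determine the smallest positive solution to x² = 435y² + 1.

We seek the smallest positive integers (x, y) with x² - 435y² = 1, i.e., x² = 435y² + 1.
Try successive y values:
y = 1: x² = 435·1² + 1 = 436, not a perfect square
y = 2: x² = 435·2² + 1 = 1741, not a perfect square
y = 3: x² = 435·3² + 1 = 3916, not a perfect square
... continuing the search (or via continued fractions) ...
y = 7: x² = 435·7² + 1 = 21316, x = 146 ✓

Verify: 146² - 435·7² = 21316 - 21315 = 1 ✓

x = 146, y = 7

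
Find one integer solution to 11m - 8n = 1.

Step 1: Check solvability.
gcd(11, 8) = 1
Since 1 divides 1, solutions exist.

Step 2: Apply extended Euclidean algorithm to find gcd.
We find integers such that 11*x0 + 8*y0 = 1

Step 3: Scale the particular solution.
Multiply by 1/1 = 1:
m = 3, n = 4

Step 4: Verify.
11*(3) - 8*(4) = 1 = 1 ✓

m = 3, n = 4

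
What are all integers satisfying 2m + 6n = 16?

Step 1: Compute gcd(2, 6) = 2.
Since 2 divides 16, solutions exist.

Step 2: Find a particular solution using extended Euclidean algorithm.
We get m₀ = 8, n₀ = 0.
Check: 2*8 + 6*0 = 16 = 16 ✓

Step 3: Write the general solution.
m = 8 + (6/2)t = 8 + 3t
n = 0 - (2/2)t = 0 - 1t
for any integer t.

m = 8 + 3t, n = 0 - 1t for integer t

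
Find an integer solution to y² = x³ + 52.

Try small integer x values and check whether x³ + 52 is a perfect square.
x = -3: x³ + 52 = -3³ + 52 = -27 + 52 = 25
Is 25 a perfect square? 5² = 25 ✓
So (x, y) = (-3, 5) is a solution.

x = -3, y = 5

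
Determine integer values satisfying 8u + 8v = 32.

Step 1: Check solvability.
gcd(8, 8) = 8
Since 8 divides 32, solutions exist.

Step 2: Apply extended Euclidean algorithm to find gcd.
We find integers such that 8*x0 + 8*y0 = 8

Step 3: Scale the particular solution.
Multiply by 32/8 = 4:
u = 0, v = 4

Step 4: Verify.
8*(0) + 8*(4) = 32 = 32 ✓

u = 0, v = 4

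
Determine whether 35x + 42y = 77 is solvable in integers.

Step 1: Compute gcd(35, 42).
gcd(35, 42) = 7

Step 2: Check divisibility.
Does 7 divide 77? 77 = 7 x 11, so yes.

By the theorem on linear Diophantine equations, 35x + 42y = 77 has integer solutions if and only if gcd(35, 42) divides 77. Since 7 | 77, solutions exist.

Yes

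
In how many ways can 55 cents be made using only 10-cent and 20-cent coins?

We need non-negative integers (x, y) with 10x + 20y = 55.
For each x from 0 to 5, check if (55 - 10x) is a non-negative multiple of 20.
Solutions (x, y): none
Count: 0

0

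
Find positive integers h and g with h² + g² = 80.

We need to find integers h, g > 0 such that h² + g² = 80.
Trying h = 4: g² = 80 - 4² = 80 - 16 = 64
g = 8
Check: 4² + 8² = 16 + 64 = 80 ✓

80 = 4² + 8²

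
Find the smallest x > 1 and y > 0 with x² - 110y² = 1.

We seek the smallest positive integers (x, y) with x² - 110y² = 1, i.e., x² = 110y² + 1.
Try successive y values:
y = 1: x² = 110·1² + 1 = 111, not a perfect square
y = 2: x² = 110·2² + 1 = 441, x = 21 ✓

Verify: 21² - 110·2² = 441 - 440 = 1 ✓

x = 21, y = 2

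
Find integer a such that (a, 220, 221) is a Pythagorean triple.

a² = c² - b² = 221² - 220² = 48841 - 48400 = 441
a = sqrt(441) = 21

21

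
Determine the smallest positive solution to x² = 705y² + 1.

We seek the smallest positive integers (x, y) with x² - 705y² = 1, i.e., x² = 705y² + 1.
Try successive y values:
y = 1: x² = 705·1² + 1 = 706, not a perfect square
y = 2: x² = 705·2² + 1 = 2821, not a perfect square
y = 3: x² = 705·3² + 1 = 6346, not a perfect square
... continuing the search (or via continued fractions) ...
y = 8932: x² = 705·8932² + 1 = 56245339921, x = 237161 ✓

Verify: 237161² - 705·8932² = 56245339921 - 56245339920 = 1 ✓

x = 237161, y = 8932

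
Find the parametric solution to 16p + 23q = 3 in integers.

Step 1: Compute gcd(16, 23) = 1.
Since 1 divides 3, solutions exist.

Step 2: Find a particular solution using extended Euclidean algorithm.
We get p₀ = -30, q₀ = 21.
Check: 16*-30 + 23*21 = 3 = 3 ✓

Step 3: Write the general solution.
p = -30 + (23/1)t = -30 + 23t
q = 21 - (16/1)t = 21 - 16t
for any integer t.

p = -30 + 23t, q = 21 - 16t for integer t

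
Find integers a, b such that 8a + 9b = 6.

Step 1: Check solvability.
gcd(8, 9) = 1
Since 1 divides 6, solutions exist.

Step 2: Apply extended Euclidean algorithm to find gcd.
We find integers such that 8*x0 + 9*y0 = 1

Step 3: Scale the particular solution.
Multiply by 6/1 = 6:
a = -6, b = 6

Step 4: Verify.
8*(-6) + 9*(6) = 6 = 6 ✓

a = -6, b = 6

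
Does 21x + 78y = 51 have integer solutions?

Step 1: Compute gcd(21, 78).
gcd(21, 78) = 3

Step 2: Check divisibility.
Does 3 divide 51? 51 = 3 x 17, so yes.

By the theorem on linear Diophantine equations, 21x + 78y = 51 has integer solutions if and only if gcd(21, 78) divides 51. Since 3 | 51, solutions exist.

Yes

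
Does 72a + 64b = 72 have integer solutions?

Step 1: Compute gcd(72, 64).
gcd(72, 64) = 8

Step 2: Check divisibility.
Does 8 divide 72? 72 = 8 x 9, so yes.

By the theorem on linear Diophantine equations, 72a + 64b = 72 has integer solutions if and only if gcd(72, 64) divides 72. Since 8 | 72, solutions exist.

Yes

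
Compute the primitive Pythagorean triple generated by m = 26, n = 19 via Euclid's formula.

a = m² - n² = 26² - 19² = 676 - 361 = 315
b = 2mn = 2·26·19 = 988
c = m² + n² = 676 + 361 = 1037
Verify: 315² + 988² = 99225 + 976144 = 1075369 = 1037² ✓

(315, 988, 1037)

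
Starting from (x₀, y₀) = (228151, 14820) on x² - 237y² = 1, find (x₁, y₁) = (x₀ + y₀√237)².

Solutions to x² - Dy² = 1 are generated by powers of (x₀ + y₀√D).
The next solution satisfies x₁ + y₁√237 = (x₀ + y₀√237)², giving:
x₁ = x₀² + 237y₀² = 228151² + 237·14820² = 52052878801 + 52052878800 = 104105757601
y₁ = 2x₀y₀ = 2·228151·14820 = 6762395640

Verify: 104105757601² - 237·6762395640² = 10838008765678169275201 - 10838008765678169275200 = 1 ✓

x = 104105757601, y = 6762395640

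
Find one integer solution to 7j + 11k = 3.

Step 1: Check solvability.
gcd(7, 11) = 1
Since 1 divides 3, solutions exist.

Step 2: Apply extended Euclidean algorithm to find gcd.
We find integers such that 7*x0 + 11*y0 = 1

Step 3: Scale the particular solution.
Multiply by 3/1 = 3:
j = -9, k = 6

Step 4: Verify.
7*(-9) + 11*(6) = 3 = 3 ✓

j = -9, k = 6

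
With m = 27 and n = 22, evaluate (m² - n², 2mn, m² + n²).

a = m² - n² = 729 - 484 = 245
b = 2mn = 2·27·22 = 1188
c = m² + n² = 729 + 484 = 1213
Verify: 245² + 1188² = 60025 + 1411344 = 1471369 = 1213² ✓

(245, 1188, 1213)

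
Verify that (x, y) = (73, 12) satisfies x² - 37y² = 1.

Compute x² = 73² = 5329
Compute 37y² = 37·12² = 37·144 = 5328
x² - 37y² = 5329 - 5328 = 1
Since this equals 1, (73, 12) is a solution.

Yes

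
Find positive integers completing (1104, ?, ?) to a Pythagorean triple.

We need the other leg and hypotenuse such that 1104² + x² = c².
Take x = 47, c = 1105: 1104² + 47² = 1218816 + 2209 = 1221025 = 1105² ✓
Triple: (47, 1104, 1105)

(47, 1104, 1105)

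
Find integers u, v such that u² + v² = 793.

We need to find integers u, v > 0 such that u² + v² = 793.
Trying u = 3: v² = 793 - 3² = 793 - 9 = 784
v = 28
Check: 3² + 28² = 9 + 784 = 793 ✓

793 = 3² + 28²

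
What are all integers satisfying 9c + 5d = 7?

Step 1: Compute gcd(9, 5) = 1.
Since 1 divides 7, solutions exist.

Step 2: Find a particular solution using extended Euclidean algorithm.
We get c₀ = -7, d₀ = 14.
Check: 9*-7 + 5*14 = 7 = 7 ✓

Step 3: Write the general solution.
c = -7 + (5/1)t = -7 + 5t
d = 14 - (9/1)t = 14 - 9t
for any integer t.

c = -7 + 5t, d = 14 - 9t for integer t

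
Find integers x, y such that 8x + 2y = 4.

Step 1: Check solvability.
gcd(8, 2) = 2
Since 2 divides 4, solutions exist.

Step 2: Apply extended Euclidean algorithm to find gcd.
We find integers such that 8*x0 + 2*y0 = 2

Step 3: Scale the particular solution.
Multiply by 4/2 = 2:
x = 0, y = 2

Step 4: Verify.
8*(0) + 2*(2) = 4 = 4 ✓

x = 0, y = 2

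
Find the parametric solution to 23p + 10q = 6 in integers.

Step 1: Compute gcd(23, 10) = 1.
Since 1 divides 6, solutions exist.

Step 2: Find a particular solution using extended Euclidean algorithm.
We get p₀ = -18, q₀ = 42.
Check: 23*-18 + 10*42 = 6 = 6 ✓

Step 3: Write the general solution.
p = -18 + (10/1)t = -18 + 10t
q = 42 - (23/1)t = 42 - 23t
for any integer t.

p = -18 + 10t, q = 42 - 23t for integer t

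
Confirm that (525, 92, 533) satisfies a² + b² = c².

Compute a² + b² = 525² + 92² = 275625 + 8464 = 284089
Compute c² = 533² = 284089
Since 284089 = 284089, confirmed.

Yes, it is a Pythagorean triple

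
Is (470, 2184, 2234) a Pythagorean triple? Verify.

Compute a² + b² = 470² + 2184² = 220900 + 4769856 = 4990756
Compute c² = 2234² = 4990756
Since 4990756 = 4990756, confirmed.

Yes, it is a Pythagorean triple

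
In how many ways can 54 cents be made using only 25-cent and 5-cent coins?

We need non-negative integers (x, y) with 25x + 5y = 54.
For each x from 0 to 2, check if (54 - 25x) is a non-negative multiple of 5.
Solutions (x, y): none
Count: 0

0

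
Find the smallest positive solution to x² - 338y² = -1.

We need x² = 338y² - 1. Try successive y:
y = 1: x² = 338·1² - 1 = 337, not a perfect square
y = 2: x² = 338·2² - 1 = 1351, not a perfect square
y = 3: x² = 338·3² - 1 = 3041, not a perfect square
...
y = 13: x² = 338·13² - 1 = 57121 = 239² ✓
Check: 239² - 338·13² = 57121 - 57122 = -1 ✓

x = 239, y = 13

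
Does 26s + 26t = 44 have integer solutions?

Step 1: Compute gcd(26, 26).
gcd(26, 26) = 26

Step 2: Check divisibility.
Does 26 divide 44? 44 = 26 x 1 + 18, so no.

By the theorem on linear Diophantine equations, 26s + 26t = 44 has integer solutions if and only if gcd(26, 26) divides 44. Since 26 does not divide 44, no solutions exist.

No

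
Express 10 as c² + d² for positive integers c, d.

We need to find integers c, d > 0 such that c² + d² = 10.
Trying c = 1: d² = 10 - 1² = 10 - 1 = 9
d = 3
Check: 1² + 3² = 1 + 9 = 10 ✓

10 = 1² + 3²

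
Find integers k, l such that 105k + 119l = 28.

Step 1: Check solvability.
gcd(105, 119) = 7
Since 7 divides 28, solutions exist.

Step 2: Apply extended Euclidean algorithm to find gcd.
We find integers such that 105*x0 + 119*y0 = 7

Step 3: Scale the particular solution.
Multiply by 28/7 = 4:
k = 32, l = -28

Step 4: Verify.
105*(32) + 119*(-28) = 28 = 28 ✓

k = 32, l = -28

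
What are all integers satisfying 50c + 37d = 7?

Step 1: Compute gcd(50, 37) = 1.
Since 1 divides 7, solutions exist.

Step 2: Find a particular solution using extended Euclidean algorithm.
We get c₀ = -119, d₀ = 161.
Check: 50*-119 + 37*161 = 7 = 7 ✓

Step 3: Write the general solution.
c = -119 + (37/1)t = -119 + 37t
d = 161 - (50/1)t = 161 - 50t
for any integer t.

c = -119 + 37t, d = 161 - 50t for integer t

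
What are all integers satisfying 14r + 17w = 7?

Step 1: Compute gcd(14, 17) = 1.
Since 1 divides 7, solutions exist.

Step 2: Find a particular solution using extended Euclidean algorithm.
We get r₀ = -42, w₀ = 35.
Check: 14*-42 + 17*35 = 7 = 7 ✓

Step 3: Write the general solution.
r = -42 + (17/1)t = -42 + 17t
w = 35 - (14/1)t = 35 - 14t
for any integer t.

r = -42 + 17t, w = 35 - 14t for integer t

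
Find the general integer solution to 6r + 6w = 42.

Step 1: Compute gcd(6, 6) = 6.
Since 6 divides 42, solutions exist.

Step 2: Find a particular solution using extended Euclidean algorithm.
We get r₀ = 0, w₀ = 7.
Check: 6*0 + 6*7 = 42 = 42 ✓

Step 3: Write the general solution.
r = 0 + (6/6)t = 0 + 1t
w = 7 - (6/6)t = 7 - 1t
for any integer t.

r = 0 + 1t, w = 7 - 1t for integer t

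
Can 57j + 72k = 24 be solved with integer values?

Step 1: Compute gcd(57, 72).
gcd(57, 72) = 3

Step 2: Check divisibility.
Does 3 divide 24? 24 = 3 x 8, so yes.

By the theorem on linear Diophantine equations, 57j + 72k = 24 has integer solutions if and only if gcd(57, 72) divides 24. Since 3 | 24, solutions exist.

Yes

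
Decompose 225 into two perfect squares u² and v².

We need to find integers u, v > 0 such that u² + v² = 225.
Trying u = 9: v² = 225 - 9² = 225 - 81 = 144
v = 12
Check: 9² + 12² = 81 + 144 = 225 ✓

225 = 9² + 12²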